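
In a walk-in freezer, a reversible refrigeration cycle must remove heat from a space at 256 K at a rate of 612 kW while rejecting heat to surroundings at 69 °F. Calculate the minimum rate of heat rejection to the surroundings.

Q̇_H ≈ 702 kW

T_H = 69 °F → (69 − 32) × 5/9 = 20.56 °C = 293.71 K.
For a reversible cycle Q_H/Q_C = T_H/T_C, so Q_H = Q_C·T_H/T_C = 612 × 293.71/256.00 = 702 kW.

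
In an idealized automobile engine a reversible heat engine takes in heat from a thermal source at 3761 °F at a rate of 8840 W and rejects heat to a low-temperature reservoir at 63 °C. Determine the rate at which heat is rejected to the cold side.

T_H = 3761 °F → (3761 − 32) × 5/9 = 2071.67 °C = 2344.82 K.
T_C = 63 °C → 63 + 273.15 = 336.15 K.
For a reversible engine, η = 1 − T_C/T_H = 1 − 336.15/2344.82 = 0.8566.
For a reversible cycle Q_C/Q_H = T_C/T_H, so Q_C = 8840 × 336.15/2344.82 = 1270 W.

Q̇_C ≈ 1270 W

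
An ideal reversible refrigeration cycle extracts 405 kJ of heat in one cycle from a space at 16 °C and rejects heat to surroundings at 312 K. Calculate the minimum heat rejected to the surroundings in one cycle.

Q_H ≈ 437 kJ

T_C = 16 °C → 16 + 273.15 = 289.15 K.
For a reversible cycle Q_H/Q_C = T_H/T_C, so Q_H = Q_C·T_H/T_C = 405 × 312.00/289.15 = 437 kJ.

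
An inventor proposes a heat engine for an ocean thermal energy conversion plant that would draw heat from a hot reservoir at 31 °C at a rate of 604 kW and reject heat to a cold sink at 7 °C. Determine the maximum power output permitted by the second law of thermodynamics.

T_H = 31 °C → 31 + 273.15 = 304.15 K.
T_C = 7 °C → 7 + 273.15 = 280.15 K.
By the Carnot theorem, η_max = 1 − T_C/T_H = 1 − 280.15/304.15 = 0.0789.
W_max = η_max · Q_H = 0.0789 × 604 = 47.7 kW.

Ẇ_max ≈ 47.7 kW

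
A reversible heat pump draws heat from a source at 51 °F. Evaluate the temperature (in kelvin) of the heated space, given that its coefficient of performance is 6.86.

T_H ≈ 332.1 K

T_C = 51 °F → (51 − 32) × 5/9 = 10.56 °C = 283.71 K.
COP_HP = T_H/(T_H − T_C) ⇒ T_H = T_C·COP_HP/(COP_HP − 1) = 283.71 × 6.86/(6.86 − 1) = 332.1 K.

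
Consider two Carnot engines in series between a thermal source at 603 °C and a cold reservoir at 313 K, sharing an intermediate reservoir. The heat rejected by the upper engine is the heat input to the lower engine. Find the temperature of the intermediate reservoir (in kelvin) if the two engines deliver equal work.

T_m ≈ 595 K

T_H = 603 °C → 603 + 273.15 = 876.15 K.
For reversible stages Q_m = Q_H·(T_m/T_H). Setting W₁ = Q_H(1 − T_m/T_H) equal to W₂ = Q_m(1 − T_C/T_m) = Q_H·(T_m − T_C)/T_H gives T_H − T_m = T_m − T_C, so T_m = (T_H + T_C)/2 = (876.15 + 313.00)/2 = 595 K.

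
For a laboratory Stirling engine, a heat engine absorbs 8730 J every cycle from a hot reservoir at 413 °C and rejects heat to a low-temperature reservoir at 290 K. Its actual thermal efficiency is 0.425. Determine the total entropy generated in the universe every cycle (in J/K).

T_H = 413 °C → 413 + 273.15 = 686.15 K.
W = η·Q_H = 0.425 × 8730 = 3710 J, so Q_C = Q_H − W = 5020 J.
The hot reservoir loses entropy Q_H/T_H = 8730/686.15 = 12.72 J/K; the cold reservoir gains Q_C/T_C = 5020/290.00 = 17.31 J/K.
ΔS_univ = −Q_H/T_H + Q_C/T_C = 4.59 J/K (> 0, since η = 0.425 < η_Carnot = 0.577).

ΔS_univ ≈ 4.59 J/K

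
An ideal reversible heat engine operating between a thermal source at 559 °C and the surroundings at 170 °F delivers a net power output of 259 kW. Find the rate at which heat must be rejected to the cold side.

T_H = 559 °C → 559 + 273.15 = 832.15 K.
T_C = 170 °F → (170 − 32) × 5/9 = 76.67 °C = 349.82 K.
η_rev = 1 − T_C/T_H = 1 − 349.82/832.15 = 0.5796.
Since Q_C/Q_H = T_C/T_H and Q_H = W/η, Q_C = W·T_C/(T_H − T_C) = 259 × 349.82/482.33 = 188 kW.

Q̇_C ≈ 188 kW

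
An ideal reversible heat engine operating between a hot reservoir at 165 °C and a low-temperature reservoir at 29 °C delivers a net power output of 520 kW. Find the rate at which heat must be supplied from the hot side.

T_H = 165 °C → 165 + 273.15 = 438.15 K.
T_C = 29 °C → 29 + 273.15 = 302.15 K.
Since the cycle is reversible, η = 1 − T_C/T_H = 1 − 302.15/438.15 = 0.3104.
Q_H = W/η = 520/0.3104 = 1680 kW.

Q̇_H ≈ 1680 kW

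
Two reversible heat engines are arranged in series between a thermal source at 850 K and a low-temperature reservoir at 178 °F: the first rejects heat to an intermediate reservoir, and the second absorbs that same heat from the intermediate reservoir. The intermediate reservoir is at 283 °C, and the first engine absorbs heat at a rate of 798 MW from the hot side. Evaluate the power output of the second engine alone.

Ẇ₂ ≈ 190 MW

T_C = 178 °F → (178 − 32) × 5/9 = 81.11 °C = 354.26 K.
T_m = 283 °C → 283 + 273.15 = 556.15 K.
Heat entering the second stage: Q_m = Q_H·(T_m/T_H) = 798 × 556.15/850.00 = 522 MW.
Second-stage efficiency η₂ = 1 − T_C/T_m = 1 − 354.26/556.15 = 0.3630, so W₂ = η₂·Q_m = 190 MW.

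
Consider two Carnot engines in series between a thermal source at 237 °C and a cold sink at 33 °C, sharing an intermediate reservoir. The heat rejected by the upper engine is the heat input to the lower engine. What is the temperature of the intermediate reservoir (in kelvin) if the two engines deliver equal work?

T_H = 237 °C → 237 + 273.15 = 510.15 K.
T_C = 33 °C → 33 + 273.15 = 306.15 K.
For reversible stages Q_m = Q_H·(T_m/T_H). Setting W₁ = Q_H(1 − T_m/T_H) equal to W₂ = Q_m(1 − T_C/T_m) = Q_H·(T_m − T_C)/T_H gives T_H − T_m = T_m − T_C, so T_m = (T_H + T_C)/2 = (510.15 + 306.15)/2 = 408.1 K.

T_m ≈ 408.1 K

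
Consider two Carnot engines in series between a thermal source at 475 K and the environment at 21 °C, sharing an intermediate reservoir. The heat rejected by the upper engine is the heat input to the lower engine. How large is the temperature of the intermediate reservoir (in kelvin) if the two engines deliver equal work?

T_C = 21 °C → 21 + 273.15 = 294.15 K.
For reversible stages Q_m = Q_H·(T_m/T_H). Setting W₁ = Q_H(1 − T_m/T_H) equal to W₂ = Q_m(1 − T_C/T_m) = Q_H·(T_m − T_C)/T_H gives T_H − T_m = T_m − T_C, so T_m = (T_H + T_C)/2 = (475.00 + 294.15)/2 = 385 K.

T_m ≈ 385 K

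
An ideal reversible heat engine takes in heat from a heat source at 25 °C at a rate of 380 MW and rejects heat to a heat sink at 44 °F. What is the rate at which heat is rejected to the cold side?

Q̇_C ≈ 357 MW

T_H = 25 °C → 25 + 273.15 = 298.15 K.
T_C = 44 °F → (44 − 32) × 5/9 = 6.67 °C = 279.82 K.
Since the cycle is reversible, η = 1 − T_C/T_H = 1 − 279.82/298.15 = 0.0615.
For a reversible cycle Q_C/Q_H = T_C/T_H, so Q_C = 380 × 279.82/298.15 = 357 MW.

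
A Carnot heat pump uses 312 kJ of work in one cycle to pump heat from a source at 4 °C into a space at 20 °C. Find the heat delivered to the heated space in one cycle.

Q_H ≈ 5720 kJ

T_H = 20 °C → 20 + 273.15 = 293.15 K.
T_C = 4 °C → 4 + 273.15 = 277.15 K.
Reversible heating COP: COP_HP = T_H/(T_H − T_C) = 293.15/16.00 = 18.3219.
Q_H = COP_HP · W = 18.3219 × 312 = 5720 kJ.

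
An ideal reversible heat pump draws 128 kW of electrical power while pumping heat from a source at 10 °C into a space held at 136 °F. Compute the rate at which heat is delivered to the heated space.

Q̇_H ≈ 886.6 kW

T_H = 136 °F → (136 − 32) × 5/9 = 57.78 °C = 330.93 K.
T_C = 10 °C → 10 + 273.15 = 283.15 K.
For a reversible heat pump, COP_HP = T_H/(T_H − T_C) = 330.93/47.78 = 6.9264.
Q_H = COP_HP · W = 6.9264 × 128 = 886.6 kW.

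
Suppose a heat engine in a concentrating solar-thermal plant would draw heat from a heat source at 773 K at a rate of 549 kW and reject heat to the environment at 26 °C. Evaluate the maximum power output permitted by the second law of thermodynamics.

Ẇ_max ≈ 337 kW

T_C = 26 °C → 26 + 273.15 = 299.15 K.
By the Carnot theorem, η_max = 1 − T_C/T_H = 1 − 299.15/773.00 = 0.6130.
W_max = η_max · Q_H = 0.6130 × 549 = 337 kW.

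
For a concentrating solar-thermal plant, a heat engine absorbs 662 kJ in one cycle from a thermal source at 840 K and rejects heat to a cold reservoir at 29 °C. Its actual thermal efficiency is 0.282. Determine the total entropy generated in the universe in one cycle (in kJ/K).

ΔS_univ ≈ 0.785 kJ/K

T_C = 29 °C → 29 + 273.15 = 302.15 K.
W = η·Q_H = 0.282 × 662 = 186.7 kJ, so Q_C = Q_H − W = 475.3 kJ.
Reservoir entropy changes: ΔS_H = −Q_H/T_H = −662/840.00 = -0.7881 kJ/K and ΔS_C = +Q_C/T_C = 475.3/302.15 = 1.573 kJ/K.
ΔS_univ = −Q_H/T_H + Q_C/T_C = 0.785 kJ/K (> 0, since η = 0.282 < η_Carnot = 0.640).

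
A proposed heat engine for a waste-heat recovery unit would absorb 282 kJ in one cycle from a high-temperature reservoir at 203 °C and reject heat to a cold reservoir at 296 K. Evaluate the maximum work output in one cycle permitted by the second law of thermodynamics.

W_max ≈ 107 kJ

T_H = 203 °C → 203 + 273.15 = 476.15 K.
The upper bound on efficiency is η_max = 1 − T_C/T_H = 1 − 296.00/476.15 = 0.3783.
W_max = η_max · Q_H = 0.3783 × 282 = 107 kJ.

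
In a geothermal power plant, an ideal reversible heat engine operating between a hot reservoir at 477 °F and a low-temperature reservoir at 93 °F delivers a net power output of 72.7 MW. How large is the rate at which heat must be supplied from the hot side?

T_H = 477 °F → (477 − 32) × 5/9 = 247.22 °C = 520.37 K.
T_C = 93 °F → (93 − 32) × 5/9 = 33.89 °C = 307.04 K.
Carnot efficiency: η = 1 − T_C/T_H = 1 − 307.04/520.37 = 0.4100.
Q_H = W/η = 72.7/0.4100 = 177.3 MW.

Q̇_H ≈ 177.3 MW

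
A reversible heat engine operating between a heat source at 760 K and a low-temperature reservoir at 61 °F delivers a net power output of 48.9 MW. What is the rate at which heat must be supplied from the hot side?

T_C = 61 °F → (61 − 32) × 5/9 = 16.11 °C = 289.26 K.
Since the cycle is reversible, η = 1 − T_C/T_H = 1 − 289.26/760.00 = 0.6194.
Q_H = W/η = 48.9/0.6194 = 78.95 MW.

Q̇_H ≈ 78.95 MW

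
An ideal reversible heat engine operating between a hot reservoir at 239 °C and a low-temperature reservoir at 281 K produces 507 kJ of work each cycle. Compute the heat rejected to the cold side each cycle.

Q_C ≈ 616 kJ

T_H = 239 °C → 239 + 273.15 = 512.15 K.
Since the cycle is reversible, η = 1 − T_C/T_H = 1 − 281.00/512.15 = 0.4513.
Since Q_C/Q_H = T_C/T_H and Q_H = W/η, Q_C = W·T_C/(T_H − T_C) = 507 × 281.00/231.15 = 616 kJ.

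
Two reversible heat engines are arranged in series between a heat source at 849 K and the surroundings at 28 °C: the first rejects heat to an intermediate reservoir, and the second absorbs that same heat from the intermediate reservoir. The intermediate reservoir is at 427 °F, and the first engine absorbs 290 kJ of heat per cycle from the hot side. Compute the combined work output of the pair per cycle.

T_C = 28 °C → 28 + 273.15 = 301.15 K.
Two reversible stages in series are equivalent to a single Carnot engine between T_H and T_C, so η_total = 1 − T_C/T_H = 1 − 301.15/849.00 = 0.6453.
W_total = η_total · Q_H = 0.6453 × 290 = 187.1 kJ.

W_total ≈ 187.1 kJ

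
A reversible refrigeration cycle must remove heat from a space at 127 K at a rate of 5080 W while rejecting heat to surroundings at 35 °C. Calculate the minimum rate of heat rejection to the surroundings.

Q̇_H ≈ 12300 W

T_H = 35 °C → 35 + 273.15 = 308.15 K.
For a reversible cycle Q_H/Q_C = T_H/T_C, so Q_H = Q_C·T_H/T_C = 5080 × 308.15/127.00 = 12300 W.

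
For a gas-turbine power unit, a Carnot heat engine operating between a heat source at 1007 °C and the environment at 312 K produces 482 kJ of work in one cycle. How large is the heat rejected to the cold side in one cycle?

T_H = 1007 °C → 1007 + 273.15 = 1280.15 K.
The Carnot efficiency is η = 1 − T_C/T_H = 1 − 312.00/1280.15 = 0.7563.
Since Q_C/Q_H = T_C/T_H and Q_H = W/η, Q_C = W·T_C/(T_H − T_C) = 482 × 312.00/968.15 = 155 kJ.

Q_C ≈ 155 kJ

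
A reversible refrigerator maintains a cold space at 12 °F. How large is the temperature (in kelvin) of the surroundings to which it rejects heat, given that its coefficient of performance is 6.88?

T_C = 12 °F → (12 − 32) × 5/9 = -11.11 °C = 262.04 K.
COP_R = T_C/(T_H − T_C) ⇒ T_H = T_C·(1 + 1/COP_R) = 262.04 × (1 + 1/6.88) = 300 K.

T_H ≈ 300 K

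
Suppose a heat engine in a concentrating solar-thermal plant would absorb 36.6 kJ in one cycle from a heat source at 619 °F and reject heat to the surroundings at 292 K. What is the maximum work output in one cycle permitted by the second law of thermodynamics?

W_max ≈ 18.77 kJ

T_H = 619 °F → (619 − 32) × 5/9 = 326.11 °C = 599.26 K.
The second-law ceiling is the Carnot efficiency, η_max = 1 − T_C/T_H = 1 − 292.00/599.26 = 0.5127.
W_max = η_max · Q_H = 0.5127 × 36.6 = 18.77 kJ.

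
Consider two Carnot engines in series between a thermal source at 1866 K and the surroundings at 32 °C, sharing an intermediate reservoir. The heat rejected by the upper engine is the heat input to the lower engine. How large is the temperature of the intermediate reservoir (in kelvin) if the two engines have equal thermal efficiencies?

T_C = 32 °C → 32 + 273.15 = 305.15 K.
Equal efficiencies require 1 − T_m/T_H = 1 − T_C/T_m, i.e. T_m/T_H = T_C/T_m, so T_m = √(T_H·T_C) = √(1866.00 × 305.15) = 755 K.

T_m ≈ 755 K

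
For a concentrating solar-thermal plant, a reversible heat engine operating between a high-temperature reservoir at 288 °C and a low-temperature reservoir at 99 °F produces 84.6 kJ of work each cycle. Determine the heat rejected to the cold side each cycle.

T_H = 288 °C → 288 + 273.15 = 561.15 K.
T_C = 99 °F → (99 − 32) × 5/9 = 37.22 °C = 310.37 K.
The Carnot efficiency is η = 1 − T_C/T_H = 1 − 310.37/561.15 = 0.4469.
Since Q_C/Q_H = T_C/T_H and Q_H = W/η, Q_C = W·T_C/(T_H − T_C) = 84.6 × 310.37/250.78 = 105 kJ.

Q_C ≈ 105 kJ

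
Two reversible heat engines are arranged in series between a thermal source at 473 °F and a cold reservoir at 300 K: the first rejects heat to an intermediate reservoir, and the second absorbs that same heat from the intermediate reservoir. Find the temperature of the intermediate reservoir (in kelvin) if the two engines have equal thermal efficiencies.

T_m ≈ 394 K

T_H = 473 °F → (473 − 32) × 5/9 = 245.00 °C = 518.15 K.
Equal efficiencies require 1 − T_m/T_H = 1 − T_C/T_m, i.e. T_m/T_H = T_C/T_m, so T_m = √(T_H·T_C) = √(518.15 × 300.00) = 394 K.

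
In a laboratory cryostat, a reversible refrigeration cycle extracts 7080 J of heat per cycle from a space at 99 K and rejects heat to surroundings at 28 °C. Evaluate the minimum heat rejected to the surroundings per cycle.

Q_H ≈ 21540 J

T_H = 28 °C → 28 + 273.15 = 301.15 K.
For a reversible cycle Q_H/Q_C = T_H/T_C, so Q_H = Q_C·T_H/T_C = 7080 × 301.15/99.00 = 21540 J.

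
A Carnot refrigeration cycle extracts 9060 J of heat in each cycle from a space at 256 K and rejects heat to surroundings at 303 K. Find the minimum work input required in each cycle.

W_in ≈ 1663 J

COP_R = T_C/(T_H − T_C) = 256.00/47.00 = 5.4468.
W = Q_C/COP_R = 9060/5.4468 = 1663 J.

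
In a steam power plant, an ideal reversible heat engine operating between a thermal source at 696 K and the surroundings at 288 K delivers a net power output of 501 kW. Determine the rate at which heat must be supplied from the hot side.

Q̇_H ≈ 855 kW

η_rev = 1 − T_C/T_H = 1 − 288.00/696.00 = 0.5862.
Q_H = W/η = 501/0.5862 = 855 kW.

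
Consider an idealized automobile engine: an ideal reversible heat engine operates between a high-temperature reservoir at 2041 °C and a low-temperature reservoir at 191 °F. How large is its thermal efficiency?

T_H = 2041 °C → 2041 + 273.15 = 2314.15 K.
T_C = 191 °F → (191 − 32) × 5/9 = 88.33 °C = 361.48 K.
The Carnot efficiency is η = 1 − T_C/T_H = 1 − 361.48/2314.15 = 0.844.

η ≈ 0.844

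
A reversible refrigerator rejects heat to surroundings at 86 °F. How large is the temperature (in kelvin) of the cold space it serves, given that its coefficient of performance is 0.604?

T_C ≈ 114.2 K

T_H = 86 °F → (86 − 32) × 5/9 = 30.00 °C = 303.15 K.
COP_R = T_C/(T_H − T_C) ⇒ T_C = T_H·COP_R/(1 + COP_R) = 303.15 × 0.604/(1 + 0.604) = 114.2 K.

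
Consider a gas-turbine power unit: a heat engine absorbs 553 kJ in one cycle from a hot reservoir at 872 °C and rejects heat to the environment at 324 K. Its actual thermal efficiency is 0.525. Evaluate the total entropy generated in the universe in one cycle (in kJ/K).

ΔS_univ ≈ 0.328 kJ/K

T_H = 872 °C → 872 + 273.15 = 1145.15 K.
W = η·Q_H = 0.525 × 553 = 290.3 kJ, so Q_C = Q_H − W = 262.7 kJ.
The hot reservoir loses entropy Q_H/T_H = 553/1145.15 = 0.4829 kJ/K; the cold reservoir gains Q_C/T_C = 262.7/324.00 = 0.8107 kJ/K.
ΔS_univ = −Q_H/T_H + Q_C/T_C = 0.328 kJ/K (> 0, since η = 0.525 < η_Carnot = 0.717).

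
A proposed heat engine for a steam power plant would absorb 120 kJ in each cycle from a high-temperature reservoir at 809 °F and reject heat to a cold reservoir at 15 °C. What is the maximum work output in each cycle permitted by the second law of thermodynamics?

T_H = 809 °F → (809 − 32) × 5/9 = 431.67 °C = 704.82 K.
T_C = 15 °C → 15 + 273.15 = 288.15 K.
The upper bound on efficiency is η_max = 1 − T_C/T_H = 1 − 288.15/704.82 = 0.5912.
W_max = η_max · Q_H = 0.5912 × 120 = 70.94 kJ.

W_max ≈ 70.94 kJ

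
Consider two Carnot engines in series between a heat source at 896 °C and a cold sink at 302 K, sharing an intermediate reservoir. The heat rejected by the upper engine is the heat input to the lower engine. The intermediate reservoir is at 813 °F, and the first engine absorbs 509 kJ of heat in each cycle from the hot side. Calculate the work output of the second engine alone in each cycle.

W₂ ≈ 176 kJ

T_H = 896 °C → 896 + 273.15 = 1169.15 K.
T_m = 813 °F → (813 − 32) × 5/9 = 433.89 °C = 707.04 K.
Heat entering the second stage: Q_m = Q_H·(T_m/T_H) = 509 × 707.04/1169.15 = 308 kJ.
Second-stage efficiency η₂ = 1 − T_C/T_m = 1 − 302.00/707.04 = 0.5729, so W₂ = η₂·Q_m = 176 kJ.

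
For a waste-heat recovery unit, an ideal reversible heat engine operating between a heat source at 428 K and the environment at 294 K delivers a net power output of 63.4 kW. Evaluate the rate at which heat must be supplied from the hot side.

Q̇_H ≈ 202.5 kW

Since the cycle is reversible, η = 1 − T_C/T_H = 1 − 294.00/428.00 = 0.3131.
Q_H = W/η = 63.4/0.3131 = 202.5 kW.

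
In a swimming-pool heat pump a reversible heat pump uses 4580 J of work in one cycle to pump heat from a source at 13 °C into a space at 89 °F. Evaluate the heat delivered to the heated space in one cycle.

T_H = 89 °F → (89 − 32) × 5/9 = 31.67 °C = 304.82 K.
T_C = 13 °C → 13 + 273.15 = 286.15 K.
The Carnot heat-pump COP is COP_HP = T_H/(T_H − T_C) = 304.82/18.67 = 16.3295.
Q_H = COP_HP · W = 16.3295 × 4580 = 74790 J.

Q_H ≈ 74790 J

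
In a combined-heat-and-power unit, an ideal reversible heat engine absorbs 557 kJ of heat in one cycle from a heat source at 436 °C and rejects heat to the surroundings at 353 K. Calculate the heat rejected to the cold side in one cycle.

Q_C ≈ 277.3 kJ

T_H = 436 °C → 436 + 273.15 = 709.15 K.
Carnot efficiency: η = 1 − T_C/T_H = 1 − 353.00/709.15 = 0.5022.
For a reversible cycle Q_C/Q_H = T_C/T_H, so Q_C = 557 × 353.00/709.15 = 277.3 kJ.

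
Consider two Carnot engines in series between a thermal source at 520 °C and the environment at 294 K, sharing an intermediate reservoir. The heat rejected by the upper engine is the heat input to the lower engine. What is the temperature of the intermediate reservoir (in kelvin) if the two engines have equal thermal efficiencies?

T_H = 520 °C → 520 + 273.15 = 793.15 K.
Equal efficiencies require 1 − T_m/T_H = 1 − T_C/T_m, i.e. T_m/T_H = T_C/T_m, so T_m = √(T_H·T_C) = √(793.15 × 294.00) = 483 K.

T_m ≈ 483 K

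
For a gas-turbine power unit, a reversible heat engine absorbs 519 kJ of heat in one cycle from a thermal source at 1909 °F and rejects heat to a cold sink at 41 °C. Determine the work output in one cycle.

W ≈ 395.1 kJ

T_H = 1909 °F → (1909 − 32) × 5/9 = 1042.78 °C = 1315.93 K.
T_C = 41 °C → 41 + 273.15 = 314.15 K.
The Carnot efficiency is η = 1 − T_C/T_H = 1 − 314.15/1315.93 = 0.7613.
W = η·Q_H = 0.7613 × 519 = 395.1 kJ.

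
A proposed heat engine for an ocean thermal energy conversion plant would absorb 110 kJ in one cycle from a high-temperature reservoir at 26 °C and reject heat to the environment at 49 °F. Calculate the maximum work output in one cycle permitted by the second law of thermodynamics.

W_max ≈ 6.088 kJ

T_H = 26 °C → 26 + 273.15 = 299.15 K.
T_C = 49 °F → (49 − 32) × 5/9 = 9.44 °C = 282.59 K.
No engine can exceed the Carnot limit: η_max = 1 − T_C/T_H = 1 − 282.59/299.15 = 0.0553.
W_max = η_max · Q_H = 0.0553 × 110 = 6.088 kJ.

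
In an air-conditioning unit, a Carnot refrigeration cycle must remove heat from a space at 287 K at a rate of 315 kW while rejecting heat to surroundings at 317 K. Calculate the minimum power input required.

The reversible coefficient of performance is COP_R = T_C/(T_H − T_C) = 287.00/30.00 = 9.5667.
W = Q_C/COP_R = 315/9.5667 = 32.9 kW.

Ẇ_in ≈ 32.9 kW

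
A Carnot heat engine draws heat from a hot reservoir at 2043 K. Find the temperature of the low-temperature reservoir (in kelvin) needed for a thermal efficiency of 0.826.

From η = 1 − T_C/T_H, T_C = T_H·(1 − η) = 2043.00 × (1 − 0.826) = 355 K.

T_C ≈ 355 K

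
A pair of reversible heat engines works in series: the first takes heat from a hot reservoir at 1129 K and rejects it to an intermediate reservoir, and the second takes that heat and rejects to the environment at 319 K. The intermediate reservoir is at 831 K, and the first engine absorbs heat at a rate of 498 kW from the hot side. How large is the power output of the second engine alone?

Ẇ₂ ≈ 226 kW

Heat entering the second stage: Q_m = Q_H·(T_m/T_H) = 498 × 831.00/1129.00 = 367 kW.
Second-stage efficiency η₂ = 1 − T_C/T_m = 1 − 319.00/831.00 = 0.6161, so W₂ = η₂·Q_m = 226 kW.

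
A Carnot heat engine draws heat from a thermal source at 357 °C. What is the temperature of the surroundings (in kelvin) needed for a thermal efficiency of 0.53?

T_H = 357 °C → 357 + 273.15 = 630.15 K.
From η = 1 − T_C/T_H, T_C = T_H·(1 − η) = 630.15 × (1 − 0.53) = 296 K.

T_C ≈ 296 K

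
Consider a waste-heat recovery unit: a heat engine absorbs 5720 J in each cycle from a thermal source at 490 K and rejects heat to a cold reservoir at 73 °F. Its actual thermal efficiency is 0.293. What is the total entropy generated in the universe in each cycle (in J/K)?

ΔS_univ ≈ 1.99 J/K

T_C = 73 °F → (73 − 32) × 5/9 = 22.78 °C = 295.93 K.
W = η·Q_H = 0.293 × 5720 = 1676 J, so Q_C = Q_H − W = 4044 J.
Entropy balance on the reservoirs: −Q_H/T_H = -11.67 J/K, +Q_C/T_C = 13.67 J/K.
ΔS_univ = −Q_H/T_H + Q_C/T_C = 1.99 J/K (> 0, since η = 0.293 < η_Carnot = 0.396).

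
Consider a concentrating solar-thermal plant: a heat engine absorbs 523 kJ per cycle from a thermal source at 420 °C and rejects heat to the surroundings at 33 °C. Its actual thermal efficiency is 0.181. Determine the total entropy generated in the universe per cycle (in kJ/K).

T_H = 420 °C → 420 + 273.15 = 693.15 K.
T_C = 33 °C → 33 + 273.15 = 306.15 K.
W = η·Q_H = 0.181 × 523 = 94.66 kJ, so Q_C = Q_H − W = 428.3 kJ.
Entropy balance on the reservoirs: −Q_H/T_H = -0.7545 kJ/K, +Q_C/T_C = 1.399 kJ/K.
ΔS_univ = −Q_H/T_H + Q_C/T_C = 0.6446 kJ/K (> 0, since η = 0.181 < η_Carnot = 0.558).

ΔS_univ ≈ 0.6446 kJ/K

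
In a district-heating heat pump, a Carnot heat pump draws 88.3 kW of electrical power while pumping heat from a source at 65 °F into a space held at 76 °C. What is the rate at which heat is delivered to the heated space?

T_H = 76 °C → 76 + 273.15 = 349.15 K.
T_C = 65 °F → (65 − 32) × 5/9 = 18.33 °C = 291.48 K.
For a reversible heat pump, COP_HP = T_H/(T_H − T_C) = 349.15/57.67 = 6.0546.
Q_H = COP_HP · W = 6.0546 × 88.3 = 534.6 kW.

Q̇_H ≈ 534.6 kW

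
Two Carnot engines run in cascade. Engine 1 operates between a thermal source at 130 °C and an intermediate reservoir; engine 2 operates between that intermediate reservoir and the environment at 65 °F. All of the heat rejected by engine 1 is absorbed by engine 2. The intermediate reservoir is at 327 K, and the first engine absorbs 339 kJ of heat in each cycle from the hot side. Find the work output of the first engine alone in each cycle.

T_H = 130 °C → 130 + 273.15 = 403.15 K.
T_C = 65 °F → (65 − 32) × 5/9 = 18.33 °C = 291.48 K.
First-stage efficiency η₁ = 1 − T_m/T_H = 1 − 327.00/403.15 = 0.1889.
W₁ = η₁·Q_H = 0.1889 × 339 = 64.0 kJ.

W₁ ≈ 64.0 kJ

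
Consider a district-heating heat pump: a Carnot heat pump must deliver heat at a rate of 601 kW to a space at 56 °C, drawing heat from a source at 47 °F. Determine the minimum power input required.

T_H = 56 °C → 56 + 273.15 = 329.15 K.
T_C = 47 °F → (47 − 32) × 5/9 = 8.33 °C = 281.48 K.
For a reversible heat pump, COP_HP = T_H/(T_H − T_C) = 329.15/47.67 = 6.9052.
W = Q_H/COP_HP = 601/6.9052 = 87.04 kW.

Ẇ_in ≈ 87.04 kW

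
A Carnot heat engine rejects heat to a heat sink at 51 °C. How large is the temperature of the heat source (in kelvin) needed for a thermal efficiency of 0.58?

T_C = 51 °C → 51 + 273.15 = 324.15 K.
From η = 1 − T_C/T_H, solving for T_H gives T_H = T_C/(1 − η) = 324.15/(1 − 0.58) = 772 K.

T_H ≈ 772 K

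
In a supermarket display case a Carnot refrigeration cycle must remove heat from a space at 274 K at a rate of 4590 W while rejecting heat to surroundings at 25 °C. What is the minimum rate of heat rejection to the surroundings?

Q̇_H ≈ 4995 W

T_H = 25 °C → 25 + 273.15 = 298.15 K.
For a reversible cycle Q_H/Q_C = T_H/T_C, so Q_H = Q_C·T_H/T_C = 4590 × 298.15/274.00 = 4995 W.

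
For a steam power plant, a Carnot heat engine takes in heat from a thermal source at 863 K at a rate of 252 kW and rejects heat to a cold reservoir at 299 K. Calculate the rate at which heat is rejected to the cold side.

η_rev = 1 − T_C/T_H = 1 − 299.00/863.00 = 0.6535.
For a reversible cycle Q_C/Q_H = T_C/T_H, so Q_C = 252 × 299.00/863.00 = 87.3 kW.

Q̇_C ≈ 87.3 kW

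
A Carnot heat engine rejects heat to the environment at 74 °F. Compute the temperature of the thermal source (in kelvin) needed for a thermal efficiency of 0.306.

T_C = 74 °F → (74 − 32) × 5/9 = 23.33 °C = 296.48 K.
From η = 1 − T_C/T_H, solving for T_H gives T_H = T_C/(1 − η) = 296.48/(1 − 0.306) = 427 K.

T_H ≈ 427 K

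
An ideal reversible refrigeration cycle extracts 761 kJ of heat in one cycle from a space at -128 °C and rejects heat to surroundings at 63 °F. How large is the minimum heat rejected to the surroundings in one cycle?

T_H = 63 °F → (63 − 32) × 5/9 = 17.22 °C = 290.37 K.
T_C = -128 °C → -128 + 273.15 = 145.15 K.
For a reversible cycle Q_H/Q_C = T_H/T_C, so Q_H = Q_C·T_H/T_C = 761 × 290.37/145.15 = 1522 kJ.

Q_H ≈ 1522 kJ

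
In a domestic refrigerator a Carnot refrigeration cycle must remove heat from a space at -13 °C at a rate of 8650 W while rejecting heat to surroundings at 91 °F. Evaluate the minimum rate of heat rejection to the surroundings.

T_H = 91 °F → (91 − 32) × 5/9 = 32.78 °C = 305.93 K.
T_C = -13 °C → -13 + 273.15 = 260.15 K.
For a reversible cycle Q_H/Q_C = T_H/T_C, so Q_H = Q_C·T_H/T_C = 8650 × 305.93/260.15 = 10200 W.

Q̇_H ≈ 10200 W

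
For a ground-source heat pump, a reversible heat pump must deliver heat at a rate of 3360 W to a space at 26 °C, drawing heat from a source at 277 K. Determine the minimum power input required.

Ẇ_in ≈ 249 W

T_H = 26 °C → 26 + 273.15 = 299.15 K.
Reversible heating COP: COP_HP = T_H/(T_H − T_C) = 299.15/22.15 = 13.5056.
W = Q_H/COP_HP = 3360/13.5056 = 249 W.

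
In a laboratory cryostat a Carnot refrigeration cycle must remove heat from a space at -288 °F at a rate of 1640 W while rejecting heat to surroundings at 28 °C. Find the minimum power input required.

Ẇ_in ≈ 3540 W

T_H = 28 °C → 28 + 273.15 = 301.15 K.
T_C = -288 °F → (-288 − 32) × 5/9 = -177.78 °C = 95.37 K.
The reversible coefficient of performance is COP_R = T_C/(T_H − T_C) = 95.37/205.78 = 0.4635.
W = Q_C/COP_R = 1640/0.4635 = 3540 W.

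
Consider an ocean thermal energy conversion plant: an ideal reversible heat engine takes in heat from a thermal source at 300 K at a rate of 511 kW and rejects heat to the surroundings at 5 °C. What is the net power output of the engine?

T_C = 5 °C → 5 + 273.15 = 278.15 K.
η_rev = 1 − T_C/T_H = 1 − 278.15/300.00 = 0.0728.
W = η·Q_H = 0.0728 × 511 = 37.2 kW.

Ẇ ≈ 37.2 kW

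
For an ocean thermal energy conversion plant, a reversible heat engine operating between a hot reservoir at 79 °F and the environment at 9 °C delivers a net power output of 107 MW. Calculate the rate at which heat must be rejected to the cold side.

Q̇_C ≈ 1760 MW

T_H = 79 °F → (79 − 32) × 5/9 = 26.11 °C = 299.26 K.
T_C = 9 °C → 9 + 273.15 = 282.15 K.
Carnot efficiency: η = 1 − T_C/T_H = 1 − 282.15/299.26 = 0.0572.
Since Q_C/Q_H = T_C/T_H and Q_H = W/η, Q_C = W·T_C/(T_H − T_C) = 107 × 282.15/17.11 = 1760 MW.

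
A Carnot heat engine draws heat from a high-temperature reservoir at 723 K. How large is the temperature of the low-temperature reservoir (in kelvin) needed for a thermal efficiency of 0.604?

From η = 1 − T_C/T_H, T_C = T_H·(1 − η) = 723.00 × (1 − 0.604) = 286 K.

T_C ≈ 286 K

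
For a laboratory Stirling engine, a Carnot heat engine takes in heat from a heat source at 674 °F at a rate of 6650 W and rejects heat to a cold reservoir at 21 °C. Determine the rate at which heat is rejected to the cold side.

Q̇_C ≈ 3110 W

T_H = 674 °F → (674 − 32) × 5/9 = 356.67 °C = 629.82 K.
T_C = 21 °C → 21 + 273.15 = 294.15 K.
Since the cycle is reversible, η = 1 − T_C/T_H = 1 − 294.15/629.82 = 0.5330.
For a reversible cycle Q_C/Q_H = T_C/T_H, so Q_C = 6650 × 294.15/629.82 = 3110 W.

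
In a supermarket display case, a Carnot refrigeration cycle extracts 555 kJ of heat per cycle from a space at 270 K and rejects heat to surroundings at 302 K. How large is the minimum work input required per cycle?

W_in ≈ 65.8 kJ

COP_R = T_C/(T_H − T_C) = 270.00/32.00 = 8.4375.
W = Q_C/COP_R = 555/8.4375 = 65.8 kJ.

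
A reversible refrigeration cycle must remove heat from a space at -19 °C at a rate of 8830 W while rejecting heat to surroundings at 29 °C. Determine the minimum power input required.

Ẇ_in ≈ 1670 W

T_H = 29 °C → 29 + 273.15 = 302.15 K.
T_C = -19 °C → -19 + 273.15 = 254.15 K.
For a reversible refrigerator, COP_R = T_C/(T_H − T_C) = 254.15/48.00 = 5.2948.
W = Q_C/COP_R = 8830/5.2948 = 1670 W.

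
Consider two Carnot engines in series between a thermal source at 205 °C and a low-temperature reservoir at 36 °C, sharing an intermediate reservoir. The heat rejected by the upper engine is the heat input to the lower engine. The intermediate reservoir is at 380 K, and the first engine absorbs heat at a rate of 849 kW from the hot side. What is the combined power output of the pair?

Ẇ_total ≈ 300 kW

T_H = 205 °C → 205 + 273.15 = 478.15 K.
T_C = 36 °C → 36 + 273.15 = 309.15 K.
Two reversible stages in series are equivalent to a single Carnot engine between T_H and T_C, so η_total = 1 − T_C/T_H = 1 − 309.15/478.15 = 0.3534.
W_total = η_total · Q_H = 0.3534 × 849 = 300 kW.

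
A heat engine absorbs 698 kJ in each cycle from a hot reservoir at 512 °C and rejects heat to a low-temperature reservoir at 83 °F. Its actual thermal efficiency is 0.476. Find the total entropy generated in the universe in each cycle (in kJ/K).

T_H = 512 °C → 512 + 273.15 = 785.15 K.
T_C = 83 °F → (83 − 32) × 5/9 = 28.33 °C = 301.48 K.
W = η·Q_H = 0.476 × 698 = 332.2 kJ, so Q_C = Q_H − W = 365.8 kJ.
Entropy balance on the reservoirs: −Q_H/T_H = -0.8890 kJ/K, +Q_C/T_C = 1.213 kJ/K.
ΔS_univ = −Q_H/T_H + Q_C/T_C = 0.324 kJ/K (> 0, since η = 0.476 < η_Carnot = 0.616).

ΔS_univ ≈ 0.324 kJ/K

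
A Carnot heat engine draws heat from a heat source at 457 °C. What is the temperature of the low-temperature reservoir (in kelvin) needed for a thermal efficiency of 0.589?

T_H = 457 °C → 457 + 273.15 = 730.15 K.
From η = 1 − T_C/T_H, T_C = T_H·(1 − η) = 730.15 × (1 − 0.589) = 300 K.

T_C ≈ 300 K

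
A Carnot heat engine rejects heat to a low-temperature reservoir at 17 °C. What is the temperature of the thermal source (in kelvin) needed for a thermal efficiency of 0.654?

T_C = 17 °C → 17 + 273.15 = 290.15 K.
From η = 1 − T_C/T_H, solving for T_H gives T_H = T_C/(1 − η) = 290.15/(1 − 0.654) = 839 K.

T_H ≈ 839 K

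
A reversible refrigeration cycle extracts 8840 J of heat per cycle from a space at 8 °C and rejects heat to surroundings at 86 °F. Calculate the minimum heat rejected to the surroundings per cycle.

T_H = 86 °F → (86 − 32) × 5/9 = 30.00 °C = 303.15 K.
T_C = 8 °C → 8 + 273.15 = 281.15 K.
For a reversible cycle Q_H/Q_C = T_H/T_C, so Q_H = Q_C·T_H/T_C = 8840 × 303.15/281.15 = 9530 J.

Q_H ≈ 9530 J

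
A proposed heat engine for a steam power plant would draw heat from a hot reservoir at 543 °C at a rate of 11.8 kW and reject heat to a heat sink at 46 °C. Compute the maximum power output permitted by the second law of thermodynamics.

T_H = 543 °C → 543 + 273.15 = 816.15 K.
T_C = 46 °C → 46 + 273.15 = 319.15 K.
The upper bound on efficiency is η_max = 1 − T_C/T_H = 1 − 319.15/816.15 = 0.6090.
W_max = η_max · Q_H = 0.6090 × 11.8 = 7.19 kW.

Ẇ_max ≈ 7.19 kW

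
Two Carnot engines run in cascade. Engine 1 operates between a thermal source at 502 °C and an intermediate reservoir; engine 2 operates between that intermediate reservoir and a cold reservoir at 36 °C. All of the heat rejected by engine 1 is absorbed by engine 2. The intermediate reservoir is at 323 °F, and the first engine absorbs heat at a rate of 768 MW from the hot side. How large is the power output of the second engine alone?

Ẇ₂ ≈ 125 MW

T_H = 502 °C → 502 + 273.15 = 775.15 K.
T_C = 36 °C → 36 + 273.15 = 309.15 K.
T_m = 323 °F → (323 − 32) × 5/9 = 161.67 °C = 434.82 K.
Heat entering the second stage: Q_m = Q_H·(T_m/T_H) = 768 × 434.82/775.15 = 431 MW.
Second-stage efficiency η₂ = 1 − T_C/T_m = 1 − 309.15/434.82 = 0.2890, so W₂ = η₂·Q_m = 125 MW.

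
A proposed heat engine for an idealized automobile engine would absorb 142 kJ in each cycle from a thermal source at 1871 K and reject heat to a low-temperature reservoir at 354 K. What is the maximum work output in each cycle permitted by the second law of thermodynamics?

The upper bound on efficiency is η_max = 1 − T_C/T_H = 1 − 354.00/1871.00 = 0.8108.
W_max = η_max · Q_H = 0.8108 × 142 = 115 kJ.

W_max ≈ 115 kJ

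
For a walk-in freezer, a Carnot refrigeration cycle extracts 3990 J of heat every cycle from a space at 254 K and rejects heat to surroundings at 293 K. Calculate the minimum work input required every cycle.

W_in ≈ 613 J

COP_R = T_C/(T_H − T_C) = 254.00/39.00 = 6.5128.
W = Q_C/COP_R = 3990/6.5128 = 613 J.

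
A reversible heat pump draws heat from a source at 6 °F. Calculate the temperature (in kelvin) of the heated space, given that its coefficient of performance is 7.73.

T_C = 6 °F → (6 − 32) × 5/9 = -14.44 °C = 258.71 K.
COP_HP = T_H/(T_H − T_C) ⇒ T_H = T_C·COP_HP/(COP_HP − 1) = 258.71 × 7.73/(7.73 − 1) = 297 K.

T_H ≈ 297 K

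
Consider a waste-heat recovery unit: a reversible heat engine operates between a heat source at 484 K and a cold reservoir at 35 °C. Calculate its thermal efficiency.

T_C = 35 °C → 35 + 273.15 = 308.15 K.
For a reversible engine, η = 1 − T_C/T_H = 1 − 308.15/484.00 = 0.3633.

η ≈ 0.3633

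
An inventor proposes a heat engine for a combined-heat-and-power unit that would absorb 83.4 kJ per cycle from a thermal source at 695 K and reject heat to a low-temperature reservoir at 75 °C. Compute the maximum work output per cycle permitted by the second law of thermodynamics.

W_max ≈ 41.62 kJ

T_C = 75 °C → 75 + 273.15 = 348.15 K.
The upper bound on efficiency is η_max = 1 − T_C/T_H = 1 − 348.15/695.00 = 0.4991.
W_max = η_max · Q_H = 0.4991 × 83.4 = 41.62 kJ.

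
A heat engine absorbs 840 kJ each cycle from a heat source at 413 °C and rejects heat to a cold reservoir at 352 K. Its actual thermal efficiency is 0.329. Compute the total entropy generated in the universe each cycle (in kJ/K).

ΔS_univ ≈ 0.377 kJ/K

T_H = 413 °C → 413 + 273.15 = 686.15 K.
W = η·Q_H = 0.329 × 840 = 276.4 kJ, so Q_C = Q_H − W = 563.6 kJ.
Reservoir entropy changes: ΔS_H = −Q_H/T_H = −840/686.15 = -1.224 kJ/K and ΔS_C = +Q_C/T_C = 563.6/352.00 = 1.601 kJ/K.
ΔS_univ = −Q_H/T_H + Q_C/T_C = 0.377 kJ/K (> 0, since η = 0.329 < η_Carnot = 0.487).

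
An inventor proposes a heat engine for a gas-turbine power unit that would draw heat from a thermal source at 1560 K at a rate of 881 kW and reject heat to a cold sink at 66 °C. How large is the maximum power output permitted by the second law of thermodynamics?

Ẇ_max ≈ 689 kW

T_C = 66 °C → 66 + 273.15 = 339.15 K.
No engine can exceed the Carnot limit: η_max = 1 − T_C/T_H = 1 − 339.15/1560.00 = 0.7826.
W_max = η_max · Q_H = 0.7826 × 881 = 689 kW.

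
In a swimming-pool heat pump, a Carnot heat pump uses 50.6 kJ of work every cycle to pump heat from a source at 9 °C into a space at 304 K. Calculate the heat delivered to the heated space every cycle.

Q_H ≈ 704.0 kJ

T_C = 9 °C → 9 + 273.15 = 282.15 K.
Reversible heating COP: COP_HP = T_H/(T_H − T_C) = 304.00/21.85 = 13.9130.
Q_H = COP_HP · W = 13.9130 × 50.6 = 704.0 kJ.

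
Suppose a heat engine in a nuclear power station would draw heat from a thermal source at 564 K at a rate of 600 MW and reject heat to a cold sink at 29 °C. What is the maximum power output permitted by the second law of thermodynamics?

T_C = 29 °C → 29 + 273.15 = 302.15 K.
No engine can exceed the Carnot limit: η_max = 1 − T_C/T_H = 1 − 302.15/564.00 = 0.4643.
W_max = η_max · Q_H = 0.4643 × 600 = 278.6 MW.

Ẇ_max ≈ 278.6 MW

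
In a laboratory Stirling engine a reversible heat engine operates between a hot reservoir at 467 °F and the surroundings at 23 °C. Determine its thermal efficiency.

η ≈ 0.425

T_H = 467 °F → (467 − 32) × 5/9 = 241.67 °C = 514.82 K.
T_C = 23 °C → 23 + 273.15 = 296.15 K.
Carnot efficiency: η = 1 − T_C/T_H = 1 − 296.15/514.82 = 0.425.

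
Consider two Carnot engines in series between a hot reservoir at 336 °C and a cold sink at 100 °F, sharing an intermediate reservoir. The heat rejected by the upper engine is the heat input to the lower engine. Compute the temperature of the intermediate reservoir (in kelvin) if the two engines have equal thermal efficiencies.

T_H = 336 °C → 336 + 273.15 = 609.15 K.
T_C = 100 °F → (100 − 32) × 5/9 = 37.78 °C = 310.93 K.
Equal efficiencies require 1 − T_m/T_H = 1 − T_C/T_m, i.e. T_m/T_H = T_C/T_m, so T_m = √(T_H·T_C) = √(609.15 × 310.93) = 435 K.

T_m ≈ 435 K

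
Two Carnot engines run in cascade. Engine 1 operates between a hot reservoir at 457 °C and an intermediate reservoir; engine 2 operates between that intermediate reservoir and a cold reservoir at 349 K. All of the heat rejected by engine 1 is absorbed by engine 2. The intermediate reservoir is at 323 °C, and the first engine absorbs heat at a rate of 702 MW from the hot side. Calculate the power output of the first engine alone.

Ẇ₁ ≈ 129 MW

T_H = 457 °C → 457 + 273.15 = 730.15 K.
T_m = 323 °C → 323 + 273.15 = 596.15 K.
First-stage efficiency η₁ = 1 − T_m/T_H = 1 − 596.15/730.15 = 0.1835.
W₁ = η₁·Q_H = 0.1835 × 702 = 129 MW.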